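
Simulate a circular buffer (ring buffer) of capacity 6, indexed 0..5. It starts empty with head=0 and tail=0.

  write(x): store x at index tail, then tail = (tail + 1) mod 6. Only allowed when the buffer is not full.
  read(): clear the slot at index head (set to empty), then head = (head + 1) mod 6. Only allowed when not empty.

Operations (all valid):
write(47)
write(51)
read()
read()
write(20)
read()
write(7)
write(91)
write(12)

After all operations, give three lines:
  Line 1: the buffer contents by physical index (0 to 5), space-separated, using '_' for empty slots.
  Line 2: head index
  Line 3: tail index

Answer: _ _ _ 7 91 12
3
0

Derivation:
write(47): buf=[47 _ _ _ _ _], head=0, tail=1, size=1
write(51): buf=[47 51 _ _ _ _], head=0, tail=2, size=2
read(): buf=[_ 51 _ _ _ _], head=1, tail=2, size=1
read(): buf=[_ _ _ _ _ _], head=2, tail=2, size=0
write(20): buf=[_ _ 20 _ _ _], head=2, tail=3, size=1
read(): buf=[_ _ _ _ _ _], head=3, tail=3, size=0
write(7): buf=[_ _ _ 7 _ _], head=3, tail=4, size=1
write(91): buf=[_ _ _ 7 91 _], head=3, tail=5, size=2
write(12): buf=[_ _ _ 7 91 12], head=3, tail=0, size=3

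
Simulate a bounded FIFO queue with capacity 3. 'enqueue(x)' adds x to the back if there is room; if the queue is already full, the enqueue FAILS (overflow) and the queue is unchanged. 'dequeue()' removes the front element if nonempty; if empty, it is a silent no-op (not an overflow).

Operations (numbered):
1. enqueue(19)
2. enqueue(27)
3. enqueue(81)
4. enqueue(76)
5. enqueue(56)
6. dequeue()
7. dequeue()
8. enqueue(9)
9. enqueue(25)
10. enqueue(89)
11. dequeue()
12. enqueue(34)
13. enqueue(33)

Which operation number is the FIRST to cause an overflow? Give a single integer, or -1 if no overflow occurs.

Answer: 4

Derivation:
1. enqueue(19): size=1
2. enqueue(27): size=2
3. enqueue(81): size=3
4. enqueue(76): size=3=cap → OVERFLOW (fail)
5. enqueue(56): size=3=cap → OVERFLOW (fail)
6. dequeue(): size=2
7. dequeue(): size=1
8. enqueue(9): size=2
9. enqueue(25): size=3
10. enqueue(89): size=3=cap → OVERFLOW (fail)
11. dequeue(): size=2
12. enqueue(34): size=3
13. enqueue(33): size=3=cap → OVERFLOW (fail)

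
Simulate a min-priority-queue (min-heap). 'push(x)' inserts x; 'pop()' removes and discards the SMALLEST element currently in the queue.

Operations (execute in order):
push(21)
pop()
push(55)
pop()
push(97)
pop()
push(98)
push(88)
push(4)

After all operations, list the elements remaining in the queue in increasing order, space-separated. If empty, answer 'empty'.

Answer: 4 88 98

Derivation:
push(21): heap contents = [21]
pop() → 21: heap contents = []
push(55): heap contents = [55]
pop() → 55: heap contents = []
push(97): heap contents = [97]
pop() → 97: heap contents = []
push(98): heap contents = [98]
push(88): heap contents = [88, 98]
push(4): heap contents = [4, 88, 98]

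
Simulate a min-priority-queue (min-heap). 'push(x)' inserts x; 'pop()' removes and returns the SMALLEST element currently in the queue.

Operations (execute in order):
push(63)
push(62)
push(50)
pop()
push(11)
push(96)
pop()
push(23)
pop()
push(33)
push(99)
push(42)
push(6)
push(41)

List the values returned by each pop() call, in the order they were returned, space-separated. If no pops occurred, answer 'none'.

push(63): heap contents = [63]
push(62): heap contents = [62, 63]
push(50): heap contents = [50, 62, 63]
pop() → 50: heap contents = [62, 63]
push(11): heap contents = [11, 62, 63]
push(96): heap contents = [11, 62, 63, 96]
pop() → 11: heap contents = [62, 63, 96]
push(23): heap contents = [23, 62, 63, 96]
pop() → 23: heap contents = [62, 63, 96]
push(33): heap contents = [33, 62, 63, 96]
push(99): heap contents = [33, 62, 63, 96, 99]
push(42): heap contents = [33, 42, 62, 63, 96, 99]
push(6): heap contents = [6, 33, 42, 62, 63, 96, 99]
push(41): heap contents = [6, 33, 41, 42, 62, 63, 96, 99]

Answer: 50 11 23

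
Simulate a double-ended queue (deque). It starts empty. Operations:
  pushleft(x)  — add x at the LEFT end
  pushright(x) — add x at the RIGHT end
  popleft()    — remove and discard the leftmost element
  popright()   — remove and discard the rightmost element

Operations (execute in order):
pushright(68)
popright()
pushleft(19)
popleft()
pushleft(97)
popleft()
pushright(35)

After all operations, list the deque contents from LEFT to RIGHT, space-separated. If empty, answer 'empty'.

Answer: 35

Derivation:
pushright(68): [68]
popright(): []
pushleft(19): [19]
popleft(): []
pushleft(97): [97]
popleft(): []
pushright(35): [35]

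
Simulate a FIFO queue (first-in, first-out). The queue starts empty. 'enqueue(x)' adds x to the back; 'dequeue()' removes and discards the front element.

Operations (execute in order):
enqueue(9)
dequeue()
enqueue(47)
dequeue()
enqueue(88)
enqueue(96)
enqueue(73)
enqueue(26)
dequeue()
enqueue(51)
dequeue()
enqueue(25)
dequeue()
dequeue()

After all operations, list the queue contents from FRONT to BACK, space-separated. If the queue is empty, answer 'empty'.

enqueue(9): [9]
dequeue(): []
enqueue(47): [47]
dequeue(): []
enqueue(88): [88]
enqueue(96): [88, 96]
enqueue(73): [88, 96, 73]
enqueue(26): [88, 96, 73, 26]
dequeue(): [96, 73, 26]
enqueue(51): [96, 73, 26, 51]
dequeue(): [73, 26, 51]
enqueue(25): [73, 26, 51, 25]
dequeue(): [26, 51, 25]
dequeue(): [51, 25]

Answer: 51 25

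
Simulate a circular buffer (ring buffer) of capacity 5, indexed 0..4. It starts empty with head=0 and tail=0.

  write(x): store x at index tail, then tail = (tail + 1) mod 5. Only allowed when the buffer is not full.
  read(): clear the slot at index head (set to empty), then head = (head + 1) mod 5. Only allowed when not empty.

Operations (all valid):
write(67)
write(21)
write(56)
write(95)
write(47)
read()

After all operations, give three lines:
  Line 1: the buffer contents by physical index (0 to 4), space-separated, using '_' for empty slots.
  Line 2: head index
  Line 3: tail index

Answer: _ 21 56 95 47
1
0

Derivation:
write(67): buf=[67 _ _ _ _], head=0, tail=1, size=1
write(21): buf=[67 21 _ _ _], head=0, tail=2, size=2
write(56): buf=[67 21 56 _ _], head=0, tail=3, size=3
write(95): buf=[67 21 56 95 _], head=0, tail=4, size=4
write(47): buf=[67 21 56 95 47], head=0, tail=0, size=5
read(): buf=[_ 21 56 95 47], head=1, tail=0, size=4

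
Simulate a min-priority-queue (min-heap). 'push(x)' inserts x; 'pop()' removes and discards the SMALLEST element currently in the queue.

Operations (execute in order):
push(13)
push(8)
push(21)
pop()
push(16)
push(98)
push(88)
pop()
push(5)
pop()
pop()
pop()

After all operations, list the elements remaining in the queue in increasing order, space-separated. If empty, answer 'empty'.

Answer: 88 98

Derivation:
push(13): heap contents = [13]
push(8): heap contents = [8, 13]
push(21): heap contents = [8, 13, 21]
pop() → 8: heap contents = [13, 21]
push(16): heap contents = [13, 16, 21]
push(98): heap contents = [13, 16, 21, 98]
push(88): heap contents = [13, 16, 21, 88, 98]
pop() → 13: heap contents = [16, 21, 88, 98]
push(5): heap contents = [5, 16, 21, 88, 98]
pop() → 5: heap contents = [16, 21, 88, 98]
pop() → 16: heap contents = [21, 88, 98]
pop() → 21: heap contents = [88, 98]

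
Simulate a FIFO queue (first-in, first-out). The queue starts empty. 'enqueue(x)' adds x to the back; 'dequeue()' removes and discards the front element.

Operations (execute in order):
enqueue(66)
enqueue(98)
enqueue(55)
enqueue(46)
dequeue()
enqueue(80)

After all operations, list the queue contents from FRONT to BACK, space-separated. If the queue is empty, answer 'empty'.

enqueue(66): [66]
enqueue(98): [66, 98]
enqueue(55): [66, 98, 55]
enqueue(46): [66, 98, 55, 46]
dequeue(): [98, 55, 46]
enqueue(80): [98, 55, 46, 80]

Answer: 98 55 46 80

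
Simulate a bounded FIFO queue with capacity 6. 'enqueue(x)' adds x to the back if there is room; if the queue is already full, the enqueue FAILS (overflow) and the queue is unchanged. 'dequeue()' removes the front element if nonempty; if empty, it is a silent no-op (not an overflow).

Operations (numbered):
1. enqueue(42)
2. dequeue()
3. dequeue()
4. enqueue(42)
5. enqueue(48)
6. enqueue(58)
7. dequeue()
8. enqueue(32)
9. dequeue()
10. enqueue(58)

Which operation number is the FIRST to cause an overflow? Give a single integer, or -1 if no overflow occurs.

1. enqueue(42): size=1
2. dequeue(): size=0
3. dequeue(): empty, no-op, size=0
4. enqueue(42): size=1
5. enqueue(48): size=2
6. enqueue(58): size=3
7. dequeue(): size=2
8. enqueue(32): size=3
9. dequeue(): size=2
10. enqueue(58): size=3

Answer: -1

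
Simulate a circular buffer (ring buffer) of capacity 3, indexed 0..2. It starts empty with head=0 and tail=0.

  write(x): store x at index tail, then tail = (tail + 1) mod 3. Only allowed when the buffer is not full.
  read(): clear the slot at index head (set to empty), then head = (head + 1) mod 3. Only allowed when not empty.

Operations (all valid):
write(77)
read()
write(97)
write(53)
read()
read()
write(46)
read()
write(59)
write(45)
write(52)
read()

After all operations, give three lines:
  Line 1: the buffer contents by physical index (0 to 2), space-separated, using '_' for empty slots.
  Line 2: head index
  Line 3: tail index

write(77): buf=[77 _ _], head=0, tail=1, size=1
read(): buf=[_ _ _], head=1, tail=1, size=0
write(97): buf=[_ 97 _], head=1, tail=2, size=1
write(53): buf=[_ 97 53], head=1, tail=0, size=2
read(): buf=[_ _ 53], head=2, tail=0, size=1
read(): buf=[_ _ _], head=0, tail=0, size=0
write(46): buf=[46 _ _], head=0, tail=1, size=1
read(): buf=[_ _ _], head=1, tail=1, size=0
write(59): buf=[_ 59 _], head=1, tail=2, size=1
write(45): buf=[_ 59 45], head=1, tail=0, size=2
write(52): buf=[52 59 45], head=1, tail=1, size=3
read(): buf=[52 _ 45], head=2, tail=1, size=2

Answer: 52 _ 45
2
1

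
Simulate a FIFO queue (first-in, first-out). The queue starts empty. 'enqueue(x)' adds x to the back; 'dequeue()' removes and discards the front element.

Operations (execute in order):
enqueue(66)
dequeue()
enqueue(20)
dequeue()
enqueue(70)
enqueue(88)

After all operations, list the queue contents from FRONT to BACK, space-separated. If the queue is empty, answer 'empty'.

Answer: 70 88

Derivation:
enqueue(66): [66]
dequeue(): []
enqueue(20): [20]
dequeue(): []
enqueue(70): [70]
enqueue(88): [70, 88]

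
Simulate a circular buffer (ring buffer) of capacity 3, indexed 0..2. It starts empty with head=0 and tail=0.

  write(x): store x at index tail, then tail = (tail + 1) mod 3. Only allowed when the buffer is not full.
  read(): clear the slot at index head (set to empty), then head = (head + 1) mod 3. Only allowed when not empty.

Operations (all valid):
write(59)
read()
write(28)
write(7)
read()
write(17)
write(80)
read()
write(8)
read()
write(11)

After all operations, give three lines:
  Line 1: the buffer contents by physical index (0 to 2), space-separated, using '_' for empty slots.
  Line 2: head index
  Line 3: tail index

write(59): buf=[59 _ _], head=0, tail=1, size=1
read(): buf=[_ _ _], head=1, tail=1, size=0
write(28): buf=[_ 28 _], head=1, tail=2, size=1
write(7): buf=[_ 28 7], head=1, tail=0, size=2
read(): buf=[_ _ 7], head=2, tail=0, size=1
write(17): buf=[17 _ 7], head=2, tail=1, size=2
write(80): buf=[17 80 7], head=2, tail=2, size=3
read(): buf=[17 80 _], head=0, tail=2, size=2
write(8): buf=[17 80 8], head=0, tail=0, size=3
read(): buf=[_ 80 8], head=1, tail=0, size=2
write(11): buf=[11 80 8], head=1, tail=1, size=3

Answer: 11 80 8
1
1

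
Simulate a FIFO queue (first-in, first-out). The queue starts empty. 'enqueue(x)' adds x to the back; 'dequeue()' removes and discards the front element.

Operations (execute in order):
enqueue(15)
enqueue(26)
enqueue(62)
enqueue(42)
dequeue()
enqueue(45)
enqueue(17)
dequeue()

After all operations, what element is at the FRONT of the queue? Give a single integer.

Answer: 62

Derivation:
enqueue(15): queue = [15]
enqueue(26): queue = [15, 26]
enqueue(62): queue = [15, 26, 62]
enqueue(42): queue = [15, 26, 62, 42]
dequeue(): queue = [26, 62, 42]
enqueue(45): queue = [26, 62, 42, 45]
enqueue(17): queue = [26, 62, 42, 45, 17]
dequeue(): queue = [62, 42, 45, 17]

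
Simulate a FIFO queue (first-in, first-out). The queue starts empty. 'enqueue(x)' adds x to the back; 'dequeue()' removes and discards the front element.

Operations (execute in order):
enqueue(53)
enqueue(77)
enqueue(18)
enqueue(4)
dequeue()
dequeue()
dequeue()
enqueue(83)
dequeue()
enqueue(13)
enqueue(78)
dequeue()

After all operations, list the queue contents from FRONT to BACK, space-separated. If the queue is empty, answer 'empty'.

enqueue(53): [53]
enqueue(77): [53, 77]
enqueue(18): [53, 77, 18]
enqueue(4): [53, 77, 18, 4]
dequeue(): [77, 18, 4]
dequeue(): [18, 4]
dequeue(): [4]
enqueue(83): [4, 83]
dequeue(): [83]
enqueue(13): [83, 13]
enqueue(78): [83, 13, 78]
dequeue(): [13, 78]

Answer: 13 78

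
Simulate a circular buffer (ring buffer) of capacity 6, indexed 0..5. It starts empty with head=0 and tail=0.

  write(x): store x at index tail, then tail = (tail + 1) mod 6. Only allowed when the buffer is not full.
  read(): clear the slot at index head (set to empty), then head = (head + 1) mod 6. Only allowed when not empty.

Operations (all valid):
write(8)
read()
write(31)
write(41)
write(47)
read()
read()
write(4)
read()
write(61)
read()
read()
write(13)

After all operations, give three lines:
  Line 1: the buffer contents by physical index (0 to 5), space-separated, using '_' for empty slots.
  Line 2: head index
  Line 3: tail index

Answer: 13 _ _ _ _ _
0
1

Derivation:
write(8): buf=[8 _ _ _ _ _], head=0, tail=1, size=1
read(): buf=[_ _ _ _ _ _], head=1, tail=1, size=0
write(31): buf=[_ 31 _ _ _ _], head=1, tail=2, size=1
write(41): buf=[_ 31 41 _ _ _], head=1, tail=3, size=2
write(47): buf=[_ 31 41 47 _ _], head=1, tail=4, size=3
read(): buf=[_ _ 41 47 _ _], head=2, tail=4, size=2
read(): buf=[_ _ _ 47 _ _], head=3, tail=4, size=1
write(4): buf=[_ _ _ 47 4 _], head=3, tail=5, size=2
read(): buf=[_ _ _ _ 4 _], head=4, tail=5, size=1
write(61): buf=[_ _ _ _ 4 61], head=4, tail=0, size=2
read(): buf=[_ _ _ _ _ 61], head=5, tail=0, size=1
read(): buf=[_ _ _ _ _ _], head=0, tail=0, size=0
write(13): buf=[13 _ _ _ _ _], head=0, tail=1, size=1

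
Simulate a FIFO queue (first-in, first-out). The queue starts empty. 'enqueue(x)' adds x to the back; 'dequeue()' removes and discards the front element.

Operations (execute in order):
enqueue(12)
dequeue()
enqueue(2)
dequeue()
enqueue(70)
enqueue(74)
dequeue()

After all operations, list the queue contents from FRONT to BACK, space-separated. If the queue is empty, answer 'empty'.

Answer: 74

Derivation:
enqueue(12): [12]
dequeue(): []
enqueue(2): [2]
dequeue(): []
enqueue(70): [70]
enqueue(74): [70, 74]
dequeue(): [74]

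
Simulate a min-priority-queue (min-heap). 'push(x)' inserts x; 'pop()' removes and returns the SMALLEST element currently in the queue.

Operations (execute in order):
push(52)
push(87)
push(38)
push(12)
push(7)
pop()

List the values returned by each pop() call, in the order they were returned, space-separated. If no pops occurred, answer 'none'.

Answer: 7

Derivation:
push(52): heap contents = [52]
push(87): heap contents = [52, 87]
push(38): heap contents = [38, 52, 87]
push(12): heap contents = [12, 38, 52, 87]
push(7): heap contents = [7, 12, 38, 52, 87]
pop() → 7: heap contents = [12, 38, 52, 87]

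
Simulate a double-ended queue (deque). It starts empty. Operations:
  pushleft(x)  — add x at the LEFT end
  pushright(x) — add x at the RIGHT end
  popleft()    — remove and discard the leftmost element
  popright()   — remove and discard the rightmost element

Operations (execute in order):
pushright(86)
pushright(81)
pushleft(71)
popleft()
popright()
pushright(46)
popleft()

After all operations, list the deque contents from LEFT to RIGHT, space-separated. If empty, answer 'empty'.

Answer: 46

Derivation:
pushright(86): [86]
pushright(81): [86, 81]
pushleft(71): [71, 86, 81]
popleft(): [86, 81]
popright(): [86]
pushright(46): [86, 46]
popleft(): [46]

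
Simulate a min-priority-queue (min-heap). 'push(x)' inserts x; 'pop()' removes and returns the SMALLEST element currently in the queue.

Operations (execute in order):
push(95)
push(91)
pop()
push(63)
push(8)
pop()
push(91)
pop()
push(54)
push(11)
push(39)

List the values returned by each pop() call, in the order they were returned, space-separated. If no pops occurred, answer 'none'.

push(95): heap contents = [95]
push(91): heap contents = [91, 95]
pop() → 91: heap contents = [95]
push(63): heap contents = [63, 95]
push(8): heap contents = [8, 63, 95]
pop() → 8: heap contents = [63, 95]
push(91): heap contents = [63, 91, 95]
pop() → 63: heap contents = [91, 95]
push(54): heap contents = [54, 91, 95]
push(11): heap contents = [11, 54, 91, 95]
push(39): heap contents = [11, 39, 54, 91, 95]

Answer: 91 8 63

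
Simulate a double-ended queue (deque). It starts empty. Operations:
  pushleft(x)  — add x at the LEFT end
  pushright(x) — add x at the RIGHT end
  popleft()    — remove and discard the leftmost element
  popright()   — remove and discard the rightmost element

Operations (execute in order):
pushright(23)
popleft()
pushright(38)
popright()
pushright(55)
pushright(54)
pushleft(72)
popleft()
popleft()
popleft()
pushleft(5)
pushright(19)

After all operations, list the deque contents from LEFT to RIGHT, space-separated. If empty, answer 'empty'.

pushright(23): [23]
popleft(): []
pushright(38): [38]
popright(): []
pushright(55): [55]
pushright(54): [55, 54]
pushleft(72): [72, 55, 54]
popleft(): [55, 54]
popleft(): [54]
popleft(): []
pushleft(5): [5]
pushright(19): [5, 19]

Answer: 5 19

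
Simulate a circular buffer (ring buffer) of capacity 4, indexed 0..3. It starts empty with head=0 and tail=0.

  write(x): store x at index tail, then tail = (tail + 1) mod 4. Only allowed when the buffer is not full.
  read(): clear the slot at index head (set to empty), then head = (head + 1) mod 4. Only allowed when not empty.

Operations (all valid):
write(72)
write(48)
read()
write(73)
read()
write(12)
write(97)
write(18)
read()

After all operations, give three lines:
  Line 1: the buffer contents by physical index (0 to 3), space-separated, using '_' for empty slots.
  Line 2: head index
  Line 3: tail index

write(72): buf=[72 _ _ _], head=0, tail=1, size=1
write(48): buf=[72 48 _ _], head=0, tail=2, size=2
read(): buf=[_ 48 _ _], head=1, tail=2, size=1
write(73): buf=[_ 48 73 _], head=1, tail=3, size=2
read(): buf=[_ _ 73 _], head=2, tail=3, size=1
write(12): buf=[_ _ 73 12], head=2, tail=0, size=2
write(97): buf=[97 _ 73 12], head=2, tail=1, size=3
write(18): buf=[97 18 73 12], head=2, tail=2, size=4
read(): buf=[97 18 _ 12], head=3, tail=2, size=3

Answer: 97 18 _ 12
3
2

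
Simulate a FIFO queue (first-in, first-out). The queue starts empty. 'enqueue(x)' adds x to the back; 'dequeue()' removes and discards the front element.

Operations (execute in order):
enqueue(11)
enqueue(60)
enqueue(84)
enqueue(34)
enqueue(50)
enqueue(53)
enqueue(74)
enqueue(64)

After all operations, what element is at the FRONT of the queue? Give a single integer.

enqueue(11): queue = [11]
enqueue(60): queue = [11, 60]
enqueue(84): queue = [11, 60, 84]
enqueue(34): queue = [11, 60, 84, 34]
enqueue(50): queue = [11, 60, 84, 34, 50]
enqueue(53): queue = [11, 60, 84, 34, 50, 53]
enqueue(74): queue = [11, 60, 84, 34, 50, 53, 74]
enqueue(64): queue = [11, 60, 84, 34, 50, 53, 74, 64]

Answer: 11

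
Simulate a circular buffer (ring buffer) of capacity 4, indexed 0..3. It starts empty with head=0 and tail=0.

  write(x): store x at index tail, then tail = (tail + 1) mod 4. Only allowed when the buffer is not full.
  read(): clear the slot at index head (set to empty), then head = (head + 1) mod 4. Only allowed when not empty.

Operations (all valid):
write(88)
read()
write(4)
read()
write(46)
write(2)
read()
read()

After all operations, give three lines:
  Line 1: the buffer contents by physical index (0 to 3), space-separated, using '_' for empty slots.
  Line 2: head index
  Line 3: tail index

write(88): buf=[88 _ _ _], head=0, tail=1, size=1
read(): buf=[_ _ _ _], head=1, tail=1, size=0
write(4): buf=[_ 4 _ _], head=1, tail=2, size=1
read(): buf=[_ _ _ _], head=2, tail=2, size=0
write(46): buf=[_ _ 46 _], head=2, tail=3, size=1
write(2): buf=[_ _ 46 2], head=2, tail=0, size=2
read(): buf=[_ _ _ 2], head=3, tail=0, size=1
read(): buf=[_ _ _ _], head=0, tail=0, size=0

Answer: _ _ _ _
0
0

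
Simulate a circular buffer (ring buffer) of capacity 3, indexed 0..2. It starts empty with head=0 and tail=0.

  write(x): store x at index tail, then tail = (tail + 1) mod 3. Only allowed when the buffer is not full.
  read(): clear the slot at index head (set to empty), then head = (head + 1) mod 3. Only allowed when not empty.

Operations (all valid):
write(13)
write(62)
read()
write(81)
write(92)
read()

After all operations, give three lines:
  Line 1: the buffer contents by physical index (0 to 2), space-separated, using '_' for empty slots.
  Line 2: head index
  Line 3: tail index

write(13): buf=[13 _ _], head=0, tail=1, size=1
write(62): buf=[13 62 _], head=0, tail=2, size=2
read(): buf=[_ 62 _], head=1, tail=2, size=1
write(81): buf=[_ 62 81], head=1, tail=0, size=2
write(92): buf=[92 62 81], head=1, tail=1, size=3
read(): buf=[92 _ 81], head=2, tail=1, size=2

Answer: 92 _ 81
2
1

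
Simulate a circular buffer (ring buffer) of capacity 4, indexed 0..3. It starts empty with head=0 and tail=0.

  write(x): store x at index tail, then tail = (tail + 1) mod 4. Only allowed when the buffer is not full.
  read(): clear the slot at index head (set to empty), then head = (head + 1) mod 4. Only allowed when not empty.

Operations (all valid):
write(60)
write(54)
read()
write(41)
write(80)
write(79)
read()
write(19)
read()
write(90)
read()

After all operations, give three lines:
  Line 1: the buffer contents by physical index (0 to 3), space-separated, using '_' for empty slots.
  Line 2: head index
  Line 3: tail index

write(60): buf=[60 _ _ _], head=0, tail=1, size=1
write(54): buf=[60 54 _ _], head=0, tail=2, size=2
read(): buf=[_ 54 _ _], head=1, tail=2, size=1
write(41): buf=[_ 54 41 _], head=1, tail=3, size=2
write(80): buf=[_ 54 41 80], head=1, tail=0, size=3
write(79): buf=[79 54 41 80], head=1, tail=1, size=4
read(): buf=[79 _ 41 80], head=2, tail=1, size=3
write(19): buf=[79 19 41 80], head=2, tail=2, size=4
read(): buf=[79 19 _ 80], head=3, tail=2, size=3
write(90): buf=[79 19 90 80], head=3, tail=3, size=4
read(): buf=[79 19 90 _], head=0, tail=3, size=3

Answer: 79 19 90 _
0
3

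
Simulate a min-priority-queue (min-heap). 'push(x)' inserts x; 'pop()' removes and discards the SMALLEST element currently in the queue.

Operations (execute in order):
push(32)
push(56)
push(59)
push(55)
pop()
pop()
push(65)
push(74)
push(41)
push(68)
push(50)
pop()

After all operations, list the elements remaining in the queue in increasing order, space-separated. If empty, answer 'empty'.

push(32): heap contents = [32]
push(56): heap contents = [32, 56]
push(59): heap contents = [32, 56, 59]
push(55): heap contents = [32, 55, 56, 59]
pop() → 32: heap contents = [55, 56, 59]
pop() → 55: heap contents = [56, 59]
push(65): heap contents = [56, 59, 65]
push(74): heap contents = [56, 59, 65, 74]
push(41): heap contents = [41, 56, 59, 65, 74]
push(68): heap contents = [41, 56, 59, 65, 68, 74]
push(50): heap contents = [41, 50, 56, 59, 65, 68, 74]
pop() → 41: heap contents = [50, 56, 59, 65, 68, 74]

Answer: 50 56 59 65 68 74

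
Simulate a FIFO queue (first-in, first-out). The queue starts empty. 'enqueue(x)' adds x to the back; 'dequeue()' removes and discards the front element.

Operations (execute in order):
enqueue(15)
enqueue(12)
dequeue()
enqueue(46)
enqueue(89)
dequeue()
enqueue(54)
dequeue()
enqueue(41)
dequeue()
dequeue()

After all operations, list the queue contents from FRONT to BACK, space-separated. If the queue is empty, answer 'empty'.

Answer: 41

Derivation:
enqueue(15): [15]
enqueue(12): [15, 12]
dequeue(): [12]
enqueue(46): [12, 46]
enqueue(89): [12, 46, 89]
dequeue(): [46, 89]
enqueue(54): [46, 89, 54]
dequeue(): [89, 54]
enqueue(41): [89, 54, 41]
dequeue(): [54, 41]
dequeue(): [41]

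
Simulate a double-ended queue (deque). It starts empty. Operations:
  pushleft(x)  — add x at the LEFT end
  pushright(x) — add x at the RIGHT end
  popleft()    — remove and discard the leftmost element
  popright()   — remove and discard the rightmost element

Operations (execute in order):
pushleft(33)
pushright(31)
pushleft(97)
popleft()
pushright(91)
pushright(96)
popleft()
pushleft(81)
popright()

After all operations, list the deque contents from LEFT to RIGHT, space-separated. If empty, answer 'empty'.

Answer: 81 31 91

Derivation:
pushleft(33): [33]
pushright(31): [33, 31]
pushleft(97): [97, 33, 31]
popleft(): [33, 31]
pushright(91): [33, 31, 91]
pushright(96): [33, 31, 91, 96]
popleft(): [31, 91, 96]
pushleft(81): [81, 31, 91, 96]
popright(): [81, 31, 91]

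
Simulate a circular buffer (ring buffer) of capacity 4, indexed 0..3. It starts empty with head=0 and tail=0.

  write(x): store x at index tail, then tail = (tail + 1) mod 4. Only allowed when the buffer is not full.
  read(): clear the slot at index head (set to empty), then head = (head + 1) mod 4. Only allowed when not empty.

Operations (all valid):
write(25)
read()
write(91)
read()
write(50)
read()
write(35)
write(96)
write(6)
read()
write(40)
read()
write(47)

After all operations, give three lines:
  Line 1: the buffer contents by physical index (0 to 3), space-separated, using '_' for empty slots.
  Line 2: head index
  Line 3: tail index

Answer: _ 6 40 47
1
0

Derivation:
write(25): buf=[25 _ _ _], head=0, tail=1, size=1
read(): buf=[_ _ _ _], head=1, tail=1, size=0
write(91): buf=[_ 91 _ _], head=1, tail=2, size=1
read(): buf=[_ _ _ _], head=2, tail=2, size=0
write(50): buf=[_ _ 50 _], head=2, tail=3, size=1
read(): buf=[_ _ _ _], head=3, tail=3, size=0
write(35): buf=[_ _ _ 35], head=3, tail=0, size=1
write(96): buf=[96 _ _ 35], head=3, tail=1, size=2
write(6): buf=[96 6 _ 35], head=3, tail=2, size=3
read(): buf=[96 6 _ _], head=0, tail=2, size=2
write(40): buf=[96 6 40 _], head=0, tail=3, size=3
read(): buf=[_ 6 40 _], head=1, tail=3, size=2
write(47): buf=[_ 6 40 47], head=1, tail=0, size=3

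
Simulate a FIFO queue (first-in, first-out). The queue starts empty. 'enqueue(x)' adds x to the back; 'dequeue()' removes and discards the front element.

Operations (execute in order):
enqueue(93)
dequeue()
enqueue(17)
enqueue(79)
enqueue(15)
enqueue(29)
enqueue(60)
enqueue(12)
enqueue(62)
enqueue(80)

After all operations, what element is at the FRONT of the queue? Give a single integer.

Answer: 17

Derivation:
enqueue(93): queue = [93]
dequeue(): queue = []
enqueue(17): queue = [17]
enqueue(79): queue = [17, 79]
enqueue(15): queue = [17, 79, 15]
enqueue(29): queue = [17, 79, 15, 29]
enqueue(60): queue = [17, 79, 15, 29, 60]
enqueue(12): queue = [17, 79, 15, 29, 60, 12]
enqueue(62): queue = [17, 79, 15, 29, 60, 12, 62]
enqueue(80): queue = [17, 79, 15, 29, 60, 12, 62, 80]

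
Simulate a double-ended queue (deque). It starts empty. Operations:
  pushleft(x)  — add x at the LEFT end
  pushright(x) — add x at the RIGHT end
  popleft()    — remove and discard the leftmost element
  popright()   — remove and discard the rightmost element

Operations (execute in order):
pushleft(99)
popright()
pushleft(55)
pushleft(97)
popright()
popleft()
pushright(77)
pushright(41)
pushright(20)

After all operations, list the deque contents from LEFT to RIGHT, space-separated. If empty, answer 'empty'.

pushleft(99): [99]
popright(): []
pushleft(55): [55]
pushleft(97): [97, 55]
popright(): [97]
popleft(): []
pushright(77): [77]
pushright(41): [77, 41]
pushright(20): [77, 41, 20]

Answer: 77 41 20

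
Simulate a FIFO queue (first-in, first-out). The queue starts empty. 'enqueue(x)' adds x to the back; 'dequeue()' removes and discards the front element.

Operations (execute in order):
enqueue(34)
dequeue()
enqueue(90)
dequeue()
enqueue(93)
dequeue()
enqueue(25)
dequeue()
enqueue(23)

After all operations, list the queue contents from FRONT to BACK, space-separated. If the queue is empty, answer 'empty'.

enqueue(34): [34]
dequeue(): []
enqueue(90): [90]
dequeue(): []
enqueue(93): [93]
dequeue(): []
enqueue(25): [25]
dequeue(): []
enqueue(23): [23]

Answer: 23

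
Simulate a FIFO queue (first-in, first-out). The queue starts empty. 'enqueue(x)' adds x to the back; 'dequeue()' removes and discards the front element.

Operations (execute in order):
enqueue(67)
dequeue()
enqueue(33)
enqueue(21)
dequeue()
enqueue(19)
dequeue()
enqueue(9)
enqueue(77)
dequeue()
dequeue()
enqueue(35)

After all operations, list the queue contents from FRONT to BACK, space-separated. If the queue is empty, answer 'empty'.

enqueue(67): [67]
dequeue(): []
enqueue(33): [33]
enqueue(21): [33, 21]
dequeue(): [21]
enqueue(19): [21, 19]
dequeue(): [19]
enqueue(9): [19, 9]
enqueue(77): [19, 9, 77]
dequeue(): [9, 77]
dequeue(): [77]
enqueue(35): [77, 35]

Answer: 77 35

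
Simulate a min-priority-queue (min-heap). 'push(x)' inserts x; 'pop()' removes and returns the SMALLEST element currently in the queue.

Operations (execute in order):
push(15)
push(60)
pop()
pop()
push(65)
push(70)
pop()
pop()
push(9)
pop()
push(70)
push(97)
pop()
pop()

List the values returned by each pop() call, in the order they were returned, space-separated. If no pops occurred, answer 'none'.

Answer: 15 60 65 70 9 70 97

Derivation:
push(15): heap contents = [15]
push(60): heap contents = [15, 60]
pop() → 15: heap contents = [60]
pop() → 60: heap contents = []
push(65): heap contents = [65]
push(70): heap contents = [65, 70]
pop() → 65: heap contents = [70]
pop() → 70: heap contents = []
push(9): heap contents = [9]
pop() → 9: heap contents = []
push(70): heap contents = [70]
push(97): heap contents = [70, 97]
pop() → 70: heap contents = [97]
pop() → 97: heap contents = []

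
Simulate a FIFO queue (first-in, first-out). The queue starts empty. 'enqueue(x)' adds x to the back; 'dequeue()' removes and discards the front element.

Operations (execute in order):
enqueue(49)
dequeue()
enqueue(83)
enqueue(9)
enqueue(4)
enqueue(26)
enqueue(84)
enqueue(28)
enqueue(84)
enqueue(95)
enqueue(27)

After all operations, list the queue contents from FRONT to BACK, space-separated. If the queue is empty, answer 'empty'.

Answer: 83 9 4 26 84 28 84 95 27

Derivation:
enqueue(49): [49]
dequeue(): []
enqueue(83): [83]
enqueue(9): [83, 9]
enqueue(4): [83, 9, 4]
enqueue(26): [83, 9, 4, 26]
enqueue(84): [83, 9, 4, 26, 84]
enqueue(28): [83, 9, 4, 26, 84, 28]
enqueue(84): [83, 9, 4, 26, 84, 28, 84]
enqueue(95): [83, 9, 4, 26, 84, 28, 84, 95]
enqueue(27): [83, 9, 4, 26, 84, 28, 84, 95, 27]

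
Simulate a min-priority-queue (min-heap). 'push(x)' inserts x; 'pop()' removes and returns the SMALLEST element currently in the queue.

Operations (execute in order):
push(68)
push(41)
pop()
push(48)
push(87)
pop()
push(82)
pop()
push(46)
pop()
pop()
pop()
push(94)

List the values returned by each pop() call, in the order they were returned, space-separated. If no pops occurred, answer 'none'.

push(68): heap contents = [68]
push(41): heap contents = [41, 68]
pop() → 41: heap contents = [68]
push(48): heap contents = [48, 68]
push(87): heap contents = [48, 68, 87]
pop() → 48: heap contents = [68, 87]
push(82): heap contents = [68, 82, 87]
pop() → 68: heap contents = [82, 87]
push(46): heap contents = [46, 82, 87]
pop() → 46: heap contents = [82, 87]
pop() → 82: heap contents = [87]
pop() → 87: heap contents = []
push(94): heap contents = [94]

Answer: 41 48 68 46 82 87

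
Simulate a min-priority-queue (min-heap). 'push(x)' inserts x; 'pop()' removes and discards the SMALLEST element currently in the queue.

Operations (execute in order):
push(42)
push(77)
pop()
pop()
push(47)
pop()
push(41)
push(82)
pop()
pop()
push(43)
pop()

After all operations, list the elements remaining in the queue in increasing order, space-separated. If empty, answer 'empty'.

Answer: empty

Derivation:
push(42): heap contents = [42]
push(77): heap contents = [42, 77]
pop() → 42: heap contents = [77]
pop() → 77: heap contents = []
push(47): heap contents = [47]
pop() → 47: heap contents = []
push(41): heap contents = [41]
push(82): heap contents = [41, 82]
pop() → 41: heap contents = [82]
pop() → 82: heap contents = []
push(43): heap contents = [43]
pop() → 43: heap contents = []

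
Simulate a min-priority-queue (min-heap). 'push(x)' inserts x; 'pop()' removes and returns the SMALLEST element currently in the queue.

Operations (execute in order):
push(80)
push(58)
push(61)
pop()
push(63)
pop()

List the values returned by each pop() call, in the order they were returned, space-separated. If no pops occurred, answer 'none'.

push(80): heap contents = [80]
push(58): heap contents = [58, 80]
push(61): heap contents = [58, 61, 80]
pop() → 58: heap contents = [61, 80]
push(63): heap contents = [61, 63, 80]
pop() → 61: heap contents = [63, 80]

Answer: 58 61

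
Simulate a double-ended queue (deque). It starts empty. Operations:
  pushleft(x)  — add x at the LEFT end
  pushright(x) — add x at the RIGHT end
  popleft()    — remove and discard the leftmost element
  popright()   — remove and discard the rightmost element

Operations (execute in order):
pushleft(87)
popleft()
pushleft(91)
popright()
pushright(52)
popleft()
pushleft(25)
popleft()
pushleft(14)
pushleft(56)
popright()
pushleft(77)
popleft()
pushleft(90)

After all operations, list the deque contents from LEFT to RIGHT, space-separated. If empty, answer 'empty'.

Answer: 90 56

Derivation:
pushleft(87): [87]
popleft(): []
pushleft(91): [91]
popright(): []
pushright(52): [52]
popleft(): []
pushleft(25): [25]
popleft(): []
pushleft(14): [14]
pushleft(56): [56, 14]
popright(): [56]
pushleft(77): [77, 56]
popleft(): [56]
pushleft(90): [90, 56]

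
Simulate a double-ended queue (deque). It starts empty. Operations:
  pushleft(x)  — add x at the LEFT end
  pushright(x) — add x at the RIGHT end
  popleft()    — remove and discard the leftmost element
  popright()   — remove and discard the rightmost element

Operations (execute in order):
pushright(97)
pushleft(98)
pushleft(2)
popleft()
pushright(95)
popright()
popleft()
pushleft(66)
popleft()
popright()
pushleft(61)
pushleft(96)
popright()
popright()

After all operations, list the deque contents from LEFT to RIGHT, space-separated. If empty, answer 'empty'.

Answer: empty

Derivation:
pushright(97): [97]
pushleft(98): [98, 97]
pushleft(2): [2, 98, 97]
popleft(): [98, 97]
pushright(95): [98, 97, 95]
popright(): [98, 97]
popleft(): [97]
pushleft(66): [66, 97]
popleft(): [97]
popright(): []
pushleft(61): [61]
pushleft(96): [96, 61]
popright(): [96]
popright(): []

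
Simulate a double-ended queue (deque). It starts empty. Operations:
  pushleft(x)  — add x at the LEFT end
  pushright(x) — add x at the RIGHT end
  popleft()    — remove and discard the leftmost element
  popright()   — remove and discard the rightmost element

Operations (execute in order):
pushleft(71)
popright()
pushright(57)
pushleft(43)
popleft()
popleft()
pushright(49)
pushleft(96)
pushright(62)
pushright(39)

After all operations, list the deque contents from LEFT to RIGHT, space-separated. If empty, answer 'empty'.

Answer: 96 49 62 39

Derivation:
pushleft(71): [71]
popright(): []
pushright(57): [57]
pushleft(43): [43, 57]
popleft(): [57]
popleft(): []
pushright(49): [49]
pushleft(96): [96, 49]
pushright(62): [96, 49, 62]
pushright(39): [96, 49, 62, 39]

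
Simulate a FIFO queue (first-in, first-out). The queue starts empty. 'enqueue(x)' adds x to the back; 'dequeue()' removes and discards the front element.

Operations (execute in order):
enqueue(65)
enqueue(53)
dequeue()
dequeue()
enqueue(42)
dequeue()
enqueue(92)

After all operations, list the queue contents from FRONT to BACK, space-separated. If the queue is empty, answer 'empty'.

Answer: 92

Derivation:
enqueue(65): [65]
enqueue(53): [65, 53]
dequeue(): [53]
dequeue(): []
enqueue(42): [42]
dequeue(): []
enqueue(92): [92]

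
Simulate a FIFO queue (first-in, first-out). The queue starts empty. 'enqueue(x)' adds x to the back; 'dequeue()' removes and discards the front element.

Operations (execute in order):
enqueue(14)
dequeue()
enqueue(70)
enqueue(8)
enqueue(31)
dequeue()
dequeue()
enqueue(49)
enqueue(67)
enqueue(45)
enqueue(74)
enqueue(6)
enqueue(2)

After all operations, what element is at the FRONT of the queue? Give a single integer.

Answer: 31

Derivation:
enqueue(14): queue = [14]
dequeue(): queue = []
enqueue(70): queue = [70]
enqueue(8): queue = [70, 8]
enqueue(31): queue = [70, 8, 31]
dequeue(): queue = [8, 31]
dequeue(): queue = [31]
enqueue(49): queue = [31, 49]
enqueue(67): queue = [31, 49, 67]
enqueue(45): queue = [31, 49, 67, 45]
enqueue(74): queue = [31, 49, 67, 45, 74]
enqueue(6): queue = [31, 49, 67, 45, 74, 6]
enqueue(2): queue = [31, 49, 67, 45, 74, 6, 2]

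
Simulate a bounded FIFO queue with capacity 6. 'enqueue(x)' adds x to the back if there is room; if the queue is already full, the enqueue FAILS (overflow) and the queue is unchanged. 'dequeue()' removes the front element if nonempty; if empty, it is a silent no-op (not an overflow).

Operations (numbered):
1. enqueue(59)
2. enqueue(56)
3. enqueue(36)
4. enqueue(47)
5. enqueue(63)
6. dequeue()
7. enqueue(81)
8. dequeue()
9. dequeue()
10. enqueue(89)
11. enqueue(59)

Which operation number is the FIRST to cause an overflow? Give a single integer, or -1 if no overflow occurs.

Answer: -1

Derivation:
1. enqueue(59): size=1
2. enqueue(56): size=2
3. enqueue(36): size=3
4. enqueue(47): size=4
5. enqueue(63): size=5
6. dequeue(): size=4
7. enqueue(81): size=5
8. dequeue(): size=4
9. dequeue(): size=3
10. enqueue(89): size=4
11. enqueue(59): size=5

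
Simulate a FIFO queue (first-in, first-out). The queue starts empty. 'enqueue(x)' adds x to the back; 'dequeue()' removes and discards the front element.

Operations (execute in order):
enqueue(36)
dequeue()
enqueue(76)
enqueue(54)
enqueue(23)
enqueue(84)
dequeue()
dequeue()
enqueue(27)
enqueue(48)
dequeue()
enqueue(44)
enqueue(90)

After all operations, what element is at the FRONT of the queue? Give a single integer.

enqueue(36): queue = [36]
dequeue(): queue = []
enqueue(76): queue = [76]
enqueue(54): queue = [76, 54]
enqueue(23): queue = [76, 54, 23]
enqueue(84): queue = [76, 54, 23, 84]
dequeue(): queue = [54, 23, 84]
dequeue(): queue = [23, 84]
enqueue(27): queue = [23, 84, 27]
enqueue(48): queue = [23, 84, 27, 48]
dequeue(): queue = [84, 27, 48]
enqueue(44): queue = [84, 27, 48, 44]
enqueue(90): queue = [84, 27, 48, 44, 90]

Answer: 84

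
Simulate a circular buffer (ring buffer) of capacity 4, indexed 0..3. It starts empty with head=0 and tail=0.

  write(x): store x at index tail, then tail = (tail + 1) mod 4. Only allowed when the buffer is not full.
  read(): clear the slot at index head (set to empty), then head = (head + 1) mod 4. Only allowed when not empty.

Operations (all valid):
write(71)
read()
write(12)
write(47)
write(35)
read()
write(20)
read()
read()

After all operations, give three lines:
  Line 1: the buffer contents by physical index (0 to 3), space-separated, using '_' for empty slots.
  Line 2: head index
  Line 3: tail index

Answer: 20 _ _ _
0
1

Derivation:
write(71): buf=[71 _ _ _], head=0, tail=1, size=1
read(): buf=[_ _ _ _], head=1, tail=1, size=0
write(12): buf=[_ 12 _ _], head=1, tail=2, size=1
write(47): buf=[_ 12 47 _], head=1, tail=3, size=2
write(35): buf=[_ 12 47 35], head=1, tail=0, size=3
read(): buf=[_ _ 47 35], head=2, tail=0, size=2
write(20): buf=[20 _ 47 35], head=2, tail=1, size=3
read(): buf=[20 _ _ 35], head=3, tail=1, size=2
read(): buf=[20 _ _ _], head=0, tail=1, size=1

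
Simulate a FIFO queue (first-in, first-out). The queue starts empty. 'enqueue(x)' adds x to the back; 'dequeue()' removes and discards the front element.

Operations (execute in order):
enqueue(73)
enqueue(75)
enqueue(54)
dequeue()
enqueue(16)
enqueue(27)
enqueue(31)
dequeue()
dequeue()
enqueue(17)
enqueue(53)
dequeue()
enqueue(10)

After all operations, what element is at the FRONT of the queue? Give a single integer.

Answer: 27

Derivation:
enqueue(73): queue = [73]
enqueue(75): queue = [73, 75]
enqueue(54): queue = [73, 75, 54]
dequeue(): queue = [75, 54]
enqueue(16): queue = [75, 54, 16]
enqueue(27): queue = [75, 54, 16, 27]
enqueue(31): queue = [75, 54, 16, 27, 31]
dequeue(): queue = [54, 16, 27, 31]
dequeue(): queue = [16, 27, 31]
enqueue(17): queue = [16, 27, 31, 17]
enqueue(53): queue = [16, 27, 31, 17, 53]
dequeue(): queue = [27, 31, 17, 53]
enqueue(10): queue = [27, 31, 17, 53, 10]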